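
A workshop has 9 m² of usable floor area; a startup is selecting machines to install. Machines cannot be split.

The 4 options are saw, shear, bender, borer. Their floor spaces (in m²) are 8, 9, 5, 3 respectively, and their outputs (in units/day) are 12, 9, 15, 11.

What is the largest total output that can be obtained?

This is an integer program with binary decision variables.
Take bender and borer: floor space 5 + 3 = 8 ≤ 9, output 15 + 11 = 26.
No other feasible combination does better.

26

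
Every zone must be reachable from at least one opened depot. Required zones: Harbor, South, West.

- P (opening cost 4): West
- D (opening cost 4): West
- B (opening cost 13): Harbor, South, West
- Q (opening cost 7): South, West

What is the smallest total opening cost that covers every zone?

This is a weighted set-cover instance.
The greedy cost-per-new-zone heuristic would pick Q and B for 20, but a cheaper cover exists.
B alone covers Harbor, South, West — every zone.
Total opening cost: 13.
No cover costs less than 13.

13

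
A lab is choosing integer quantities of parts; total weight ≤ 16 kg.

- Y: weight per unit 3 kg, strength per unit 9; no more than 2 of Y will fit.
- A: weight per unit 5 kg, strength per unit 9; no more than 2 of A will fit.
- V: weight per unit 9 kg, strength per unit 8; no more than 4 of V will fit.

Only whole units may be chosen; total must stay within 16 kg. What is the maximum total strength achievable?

36

This is a bounded integer knapsack.
Take 2×Y and 2×A: weight 16 ≤ 16, strength 2·9 + 2·9 = 36.
Y has the best ratio (9/3) and is taken to its limit of 2; remaining capacity is filled optimally with the others.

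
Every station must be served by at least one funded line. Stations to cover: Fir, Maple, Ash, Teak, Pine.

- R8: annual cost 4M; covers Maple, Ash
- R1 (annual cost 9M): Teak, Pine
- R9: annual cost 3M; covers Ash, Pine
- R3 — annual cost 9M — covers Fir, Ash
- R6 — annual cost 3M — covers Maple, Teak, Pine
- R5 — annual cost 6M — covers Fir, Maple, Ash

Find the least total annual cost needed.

Choose R6 and R5: together they cover Fir, Maple, Ash, Teak, Pine — every station.
Total annual cost: 3 + 6 = 9.

9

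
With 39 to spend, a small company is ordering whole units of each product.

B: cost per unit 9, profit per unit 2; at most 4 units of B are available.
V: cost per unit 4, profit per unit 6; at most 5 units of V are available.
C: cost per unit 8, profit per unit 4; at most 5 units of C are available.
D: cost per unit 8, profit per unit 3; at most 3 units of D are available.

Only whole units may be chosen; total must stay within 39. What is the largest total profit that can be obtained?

38

This is a bounded integer knapsack.
V has the best ratio (6/4); taking only V gives at most 5×6 = 30 (stopped by the supply cap of 5).
Mixing does better — 5×V and 2×C: cost 36 ≤ 39, profit 5·6 + 2·4 = 38.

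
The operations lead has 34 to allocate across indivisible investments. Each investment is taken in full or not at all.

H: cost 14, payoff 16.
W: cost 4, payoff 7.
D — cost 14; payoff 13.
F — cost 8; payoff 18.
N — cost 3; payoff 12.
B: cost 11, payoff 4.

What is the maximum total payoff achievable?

Allowing fractional choices, the relaxed optimum would be about 57.6, but investments are indivisible.
H + W + F + N: cost 14 + 4 + 8 + 3 = 29 ≤ 34, payoff 16 + 7 + 18 + 12 = 53.
W + D + F + N: cost 4 + 14 + 8 + 3 = 29 ≤ 34, payoff 7 + 13 + 18 + 12 = 50.
Best is H, W, F, and N with total payoff 53.

53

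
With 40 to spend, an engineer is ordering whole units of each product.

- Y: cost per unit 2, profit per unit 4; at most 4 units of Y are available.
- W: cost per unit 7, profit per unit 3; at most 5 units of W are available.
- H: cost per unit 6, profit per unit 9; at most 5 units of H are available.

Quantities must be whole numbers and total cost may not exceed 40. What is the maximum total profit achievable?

This is a bounded integer knapsack.
3×Y and 5×H: cost 36 ≤ 40, profit 3·4 + 5·9 = 57.
4×Y and 5×H: cost 38 ≤ 40, profit 4·4 + 5·9 = 61.
Best is 61.

61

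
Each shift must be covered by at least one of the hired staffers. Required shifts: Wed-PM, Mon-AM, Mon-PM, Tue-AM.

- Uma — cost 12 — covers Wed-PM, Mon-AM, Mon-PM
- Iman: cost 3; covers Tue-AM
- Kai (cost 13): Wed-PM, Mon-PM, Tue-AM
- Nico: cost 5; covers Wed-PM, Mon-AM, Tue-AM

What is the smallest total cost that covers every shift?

Choose Uma and Iman: together they cover Wed-PM, Mon-AM, Mon-PM, Tue-AM — every shift.
Total cost: 12 + 3 = 15.

15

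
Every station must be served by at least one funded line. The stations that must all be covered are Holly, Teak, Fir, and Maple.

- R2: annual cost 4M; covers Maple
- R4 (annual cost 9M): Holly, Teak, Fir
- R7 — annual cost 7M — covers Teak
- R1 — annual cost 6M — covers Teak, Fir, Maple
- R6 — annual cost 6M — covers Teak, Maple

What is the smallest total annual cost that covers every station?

13

This is an integer covering problem.
The greedy cost-per-new-station heuristic would pick R1 and R4 for 15, but a cheaper cover exists.
Choose R2 and R4: together they cover Holly, Teak, Fir, Maple — every station.
Total annual cost: 4 + 9 = 13.
No cover costs less than 13.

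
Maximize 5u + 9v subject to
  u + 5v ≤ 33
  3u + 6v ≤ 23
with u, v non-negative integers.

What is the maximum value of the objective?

(u,v)=(7,0): 1·7+5·0=7≤33, 3·7+6·0=21≤23, objective 35.
(u,v)=(6,0): 1·6+5·0=6≤33, 3·6+6·0=18≤23, objective 30.
No feasible integer point exceeds 35.

35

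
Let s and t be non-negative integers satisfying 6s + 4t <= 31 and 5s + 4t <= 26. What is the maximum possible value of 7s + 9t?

Relaxing integrality, the LP optimum is 58.50 at (s,t) = (0, 6.5), which is not an integer point.
(s,t)=(0,6) is feasible, giving 54.
(s,t)=(1,5) is feasible, giving 52.
No feasible integer point exceeds 54.

54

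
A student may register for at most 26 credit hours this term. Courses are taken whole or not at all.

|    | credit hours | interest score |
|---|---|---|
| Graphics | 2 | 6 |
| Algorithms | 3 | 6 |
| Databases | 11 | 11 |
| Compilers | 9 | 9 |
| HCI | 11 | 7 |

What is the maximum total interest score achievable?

32

Take Graphics, Algorithms, Databases, and Compilers: credit hours 2 + 3 + 11 + 9 = 25 ≤ 26, interest score 6 + 6 + 11 + 9 = 32.
No other feasible combination does better.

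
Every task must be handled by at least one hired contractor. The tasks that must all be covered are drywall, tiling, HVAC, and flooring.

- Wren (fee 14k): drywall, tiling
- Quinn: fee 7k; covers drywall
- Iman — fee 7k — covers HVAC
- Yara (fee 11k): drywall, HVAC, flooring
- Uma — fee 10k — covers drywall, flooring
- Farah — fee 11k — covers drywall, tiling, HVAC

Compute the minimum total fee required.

This is a weighted set-cover instance.
The greedy cost-per-new-task heuristic would pick Yara and Farah for 22, but a cheaper cover exists.
Choose Uma and Farah: together they cover drywall, tiling, HVAC, flooring — every task.
Total fee: 10 + 11 = 21.
No cover costs less than 21.

21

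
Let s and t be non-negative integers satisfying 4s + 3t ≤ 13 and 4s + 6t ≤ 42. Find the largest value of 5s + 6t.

24

Relaxing integrality, the LP optimum is 26.00 at (s,t) = (0, 4.33), which is not an integer point.
(s,t)=(0,4) is feasible, giving 24.
(s,t)=(1,3) is feasible, giving 23.
(s,t)=(0,3) is feasible, giving 18.
Maximum is 24 at (s,t)=(0,4).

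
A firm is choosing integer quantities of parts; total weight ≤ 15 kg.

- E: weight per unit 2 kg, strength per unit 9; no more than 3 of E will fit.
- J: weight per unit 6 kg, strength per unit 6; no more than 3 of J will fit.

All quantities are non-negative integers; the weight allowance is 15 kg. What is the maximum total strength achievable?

33

3×E: weight 6 ≤ 15, strength 3·9 = 27.
3×E and 1×J: weight 12 ≤ 15, strength 3·9 + 1·6 = 33.
Best is 33.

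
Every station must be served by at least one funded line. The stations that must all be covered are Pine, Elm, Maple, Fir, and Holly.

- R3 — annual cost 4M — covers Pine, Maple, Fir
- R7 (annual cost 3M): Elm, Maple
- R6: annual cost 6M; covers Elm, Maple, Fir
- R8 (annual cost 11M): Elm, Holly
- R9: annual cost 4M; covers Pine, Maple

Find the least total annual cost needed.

This is a weighted set-cover instance.
The greedy cost-per-new-station heuristic would pick R3, R7, and R8 for 18, but a cheaper cover exists.
Choose R3 and R8: together they cover Pine, Elm, Maple, Fir, Holly — every station.
Total annual cost: 4 + 11 = 15.
No cover costs less than 15.

15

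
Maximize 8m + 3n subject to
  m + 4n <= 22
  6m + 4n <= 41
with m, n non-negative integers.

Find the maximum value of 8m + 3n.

51

(m,n)=(6,1): 1·6+4·1=10≤22, 6·6+4·1=40≤41, objective 51.
(m,n)=(6,0): 1·6+4·0=6≤22, 6·6+4·0=36≤41, objective 48.
No feasible integer point exceeds 51.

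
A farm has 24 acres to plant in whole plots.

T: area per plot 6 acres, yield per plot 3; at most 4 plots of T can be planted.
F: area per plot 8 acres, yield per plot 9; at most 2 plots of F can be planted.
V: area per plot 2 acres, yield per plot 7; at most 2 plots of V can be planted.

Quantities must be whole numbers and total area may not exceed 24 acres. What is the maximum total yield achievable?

This is a bounded integer knapsack.
Take 2×F and 2×V: area 20 ≤ 24, yield 2·9 + 2·7 = 32.
V has the best ratio (7/2) and is taken to its limit of 2; remaining capacity is filled optimally with the others.

32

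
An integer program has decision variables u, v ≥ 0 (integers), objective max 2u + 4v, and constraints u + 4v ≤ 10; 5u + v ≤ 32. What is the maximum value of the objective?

16

The continuous relaxation peaks at (6.21, 0.947) with value 16.21; rounding to a feasible lattice point costs some objective.
(u,v)=(6,1): 1·6+4·1=10≤10, 5·6+1·1=31≤32, objective 16.
(u,v)=(5,1): 1·5+4·1=9≤10, 5·5+1·1=26≤32, objective 14.
(u,v)=(6,0): 1·6+4·0=6≤10, 5·6+1·0=30≤32, objective 12.
No feasible integer point exceeds 16.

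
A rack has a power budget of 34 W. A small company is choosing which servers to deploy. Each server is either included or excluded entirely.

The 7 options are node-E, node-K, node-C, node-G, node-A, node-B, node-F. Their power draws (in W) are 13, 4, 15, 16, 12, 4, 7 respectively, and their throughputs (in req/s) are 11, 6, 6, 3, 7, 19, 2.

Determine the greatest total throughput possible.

43

Allowing fractional choices, the relaxed optimum would be about 43.4, but servers are indivisible.
node-E + node-K + node-B + node-F: power draw 13 + 4 + 4 + 7 = 28 ≤ 34, throughput 11 + 6 + 19 + 2 = 38.
node-E + node-K + node-A + node-B: power draw 13 + 4 + 12 + 4 = 33 ≤ 34, throughput 11 + 6 + 7 + 19 = 43.
node-E + node-A + node-B: power draw 13 + 12 + 4 = 29 ≤ 34, throughput 11 + 7 + 19 = 37.
Best is node-E, node-K, node-A, and node-B with total throughput 43.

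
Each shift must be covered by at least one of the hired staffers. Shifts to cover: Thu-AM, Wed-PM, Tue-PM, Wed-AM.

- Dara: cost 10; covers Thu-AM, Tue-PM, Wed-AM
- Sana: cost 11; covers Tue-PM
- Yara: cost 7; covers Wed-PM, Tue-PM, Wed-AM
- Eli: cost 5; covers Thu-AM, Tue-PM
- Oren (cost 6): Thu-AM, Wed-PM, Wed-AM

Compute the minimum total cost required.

Choose Eli and Oren: together they cover Thu-AM, Wed-PM, Tue-PM, Wed-AM — every shift.
Total cost: 5 + 6 = 11.
No cover costs less than 11.

11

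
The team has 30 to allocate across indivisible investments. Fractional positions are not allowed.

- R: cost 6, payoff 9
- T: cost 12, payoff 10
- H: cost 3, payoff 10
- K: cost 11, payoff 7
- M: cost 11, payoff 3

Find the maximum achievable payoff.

Allowing fractional choices, the relaxed optimum would be about 34.7, but investments are indivisible.
R + H + K: cost 6 + 3 + 11 = 20 ≤ 30, payoff 9 + 10 + 7 = 26.
R + T + H: cost 6 + 12 + 3 = 21 ≤ 30, payoff 9 + 10 + 10 = 29.
T + H + K: cost 12 + 3 + 11 = 26 ≤ 30, payoff 10 + 10 + 7 = 27.
Best is R, T, and H with total payoff 29.

29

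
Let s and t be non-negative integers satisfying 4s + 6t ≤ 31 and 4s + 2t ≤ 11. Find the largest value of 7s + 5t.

Relaxing integrality, the LP optimum is 26.75 at (s,t) = (0.25, 5), which is not an integer point.
(s,t)=(0,5): 4·0+6·5=30≤31, 4·0+2·5=10≤11, objective 25.
(s,t)=(0,4): 4·0+6·4=24≤31, 4·0+2·4=8≤11, objective 20.
The best lattice point is (0,5), giving 25.

25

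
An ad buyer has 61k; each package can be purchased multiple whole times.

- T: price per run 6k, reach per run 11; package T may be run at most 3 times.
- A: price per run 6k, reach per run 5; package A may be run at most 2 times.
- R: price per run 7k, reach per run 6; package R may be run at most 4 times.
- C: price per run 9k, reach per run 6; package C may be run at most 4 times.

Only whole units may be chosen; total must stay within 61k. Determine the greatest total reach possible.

T has the best ratio (11/6); taking only T gives at most 3×11 = 33 (stopped by the supply cap of 3).
Mixing does better — 3×T, 1×A, 4×R, and 1×C: price 61 ≤ 61, reach 3·11 + 1·5 + 4·6 + 1·6 = 68.

68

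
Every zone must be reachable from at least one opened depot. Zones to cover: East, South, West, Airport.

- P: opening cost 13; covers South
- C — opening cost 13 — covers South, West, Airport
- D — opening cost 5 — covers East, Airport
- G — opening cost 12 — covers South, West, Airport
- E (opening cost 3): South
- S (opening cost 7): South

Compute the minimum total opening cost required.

17

This is an integer covering problem.
The greedy cost-per-new-zone heuristic would pick D, E, and G for 20, but a cheaper cover exists.
Choose D and G: together they cover East, South, West, Airport — every zone.
Total opening cost: 5 + 12 = 17.
No cover costs less than 17.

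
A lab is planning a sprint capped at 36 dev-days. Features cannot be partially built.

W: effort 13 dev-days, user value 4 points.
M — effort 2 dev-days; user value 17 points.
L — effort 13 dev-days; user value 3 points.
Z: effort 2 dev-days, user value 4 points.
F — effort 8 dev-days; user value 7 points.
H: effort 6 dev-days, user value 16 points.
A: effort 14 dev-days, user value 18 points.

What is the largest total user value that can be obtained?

Allowing fractional choices, the relaxed optimum would be about 63.2, but features are indivisible.
M + Z + F + H + A: effort 2 + 2 + 8 + 6 + 14 = 32 ≤ 36, user value 17 + 4 + 7 + 16 + 18 = 62.
M + F + H + A: effort 2 + 8 + 6 + 14 = 30 ≤ 36, user value 17 + 7 + 16 + 18 = 58.
Best is M, Z, F, H, and A with total user value 62.

62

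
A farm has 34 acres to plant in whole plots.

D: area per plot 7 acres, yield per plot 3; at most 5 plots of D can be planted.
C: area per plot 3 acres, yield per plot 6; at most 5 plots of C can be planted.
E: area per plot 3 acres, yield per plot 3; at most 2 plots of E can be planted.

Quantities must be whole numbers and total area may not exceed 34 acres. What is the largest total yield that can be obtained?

C has the best ratio (6/3); taking only C gives at most 5×6 = 30 (stopped by the supply cap of 5).
Mixing does better — 1×D, 5×C, and 2×E: area 28 ≤ 34, yield 1·3 + 5·6 + 2·3 = 39.

39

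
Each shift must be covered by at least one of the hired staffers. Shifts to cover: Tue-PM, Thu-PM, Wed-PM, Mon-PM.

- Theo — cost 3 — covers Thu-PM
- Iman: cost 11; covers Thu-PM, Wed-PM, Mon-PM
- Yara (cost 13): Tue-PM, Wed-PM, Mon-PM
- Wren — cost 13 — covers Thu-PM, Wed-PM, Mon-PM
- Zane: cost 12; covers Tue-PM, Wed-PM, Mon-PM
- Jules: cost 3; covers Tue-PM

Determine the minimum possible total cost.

14

This is an integer covering problem.
The greedy cost-per-new-shift heuristic would pick Theo, Jules, and Iman for 17, but a cheaper cover exists.
Choose Iman and Jules: together they cover Tue-PM, Thu-PM, Wed-PM, Mon-PM — every shift.
Total cost: 11 + 3 = 14.
No cover costs less than 14.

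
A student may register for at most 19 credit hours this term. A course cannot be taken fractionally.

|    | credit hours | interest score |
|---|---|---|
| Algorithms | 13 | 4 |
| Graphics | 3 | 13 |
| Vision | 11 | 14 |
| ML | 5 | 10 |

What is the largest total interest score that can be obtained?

Graphics + Vision + ML: credit hours 3 + 11 + 5 = 19 ≤ 19, interest score 13 + 14 + 10 = 37.
Graphics + Vision: credit hours 3 + 11 = 14 ≤ 19, interest score 13 + 14 = 27.
Best is Graphics, Vision, and ML with total interest score 37.

37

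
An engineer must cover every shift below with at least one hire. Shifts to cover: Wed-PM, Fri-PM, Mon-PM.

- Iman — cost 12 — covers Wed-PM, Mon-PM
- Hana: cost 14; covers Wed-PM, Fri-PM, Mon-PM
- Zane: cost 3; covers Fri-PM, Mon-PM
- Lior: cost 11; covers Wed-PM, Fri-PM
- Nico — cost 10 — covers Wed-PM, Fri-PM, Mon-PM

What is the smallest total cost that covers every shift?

The greedy cost-per-new-shift heuristic would pick Zane and Nico for 13, but a cheaper cover exists.
Nico alone covers Wed-PM, Fri-PM, Mon-PM — every shift.
Total cost: 10.
No cover costs less than 10.

10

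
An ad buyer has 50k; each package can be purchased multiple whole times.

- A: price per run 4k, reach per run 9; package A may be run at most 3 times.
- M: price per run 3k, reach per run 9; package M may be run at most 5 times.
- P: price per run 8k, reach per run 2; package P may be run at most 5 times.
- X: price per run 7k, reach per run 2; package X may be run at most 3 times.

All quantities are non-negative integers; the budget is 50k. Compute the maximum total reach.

78

This is a bounded integer knapsack.
3×A, 5×M, and 3×X: price 48 ≤ 50, reach 3·9 + 5·9 + 3·2 = 78.
3×A, 5×M, 1×P, and 2×X: price 49 ≤ 50, reach 3·9 + 5·9 + 1·2 + 2·2 = 78.
Best is 78.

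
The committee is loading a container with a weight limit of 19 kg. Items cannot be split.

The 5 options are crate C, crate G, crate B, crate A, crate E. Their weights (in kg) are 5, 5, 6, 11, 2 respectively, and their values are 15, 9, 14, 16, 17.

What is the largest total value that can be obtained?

55

Take crate C, crate G, crate B, and crate E: weight 5 + 5 + 6 + 2 = 18 ≤ 19, value 15 + 9 + 14 + 17 = 55.
No other feasible combination does better.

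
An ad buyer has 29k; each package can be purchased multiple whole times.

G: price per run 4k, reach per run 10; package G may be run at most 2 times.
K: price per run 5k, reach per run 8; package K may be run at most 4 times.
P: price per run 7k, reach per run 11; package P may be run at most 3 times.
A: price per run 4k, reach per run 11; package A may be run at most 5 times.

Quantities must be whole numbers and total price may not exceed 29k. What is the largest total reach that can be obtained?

75

2×G and 5×A: price 28 ≤ 29, reach 2·10 + 5·11 = 75.
1×G, 1×K, and 5×A: price 29 ≤ 29, reach 1·10 + 1·8 + 5·11 = 73.
Best is 75.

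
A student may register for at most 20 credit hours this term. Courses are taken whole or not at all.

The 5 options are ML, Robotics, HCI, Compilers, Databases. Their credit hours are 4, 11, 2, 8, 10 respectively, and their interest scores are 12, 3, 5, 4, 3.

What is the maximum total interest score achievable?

21

Allowing fractional choices, the relaxed optimum would be about 22.8, but courses are indivisible.
ML + HCI + Databases: credit hours 4 + 2 + 10 = 16 ≤ 20, interest score 12 + 5 + 3 = 20.
ML + HCI + Compilers: credit hours 4 + 2 + 8 = 14 ≤ 20, interest score 12 + 5 + 4 = 21.
ML + Robotics + HCI: credit hours 4 + 11 + 2 = 17 ≤ 20, interest score 12 + 3 + 5 = 20.
Best is ML, HCI, and Compilers with total interest score 21.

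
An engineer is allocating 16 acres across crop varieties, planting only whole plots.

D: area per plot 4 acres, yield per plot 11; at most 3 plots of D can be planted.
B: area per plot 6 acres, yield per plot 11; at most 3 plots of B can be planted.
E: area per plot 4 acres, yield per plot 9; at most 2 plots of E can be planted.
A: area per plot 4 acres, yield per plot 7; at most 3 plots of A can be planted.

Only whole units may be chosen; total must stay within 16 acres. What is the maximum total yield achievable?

42

2×D and 2×E: area 16 ≤ 16, yield 2·11 + 2·9 = 40.
3×D and 1×E: area 16 ≤ 16, yield 3·11 + 1·9 = 42.
Best is 42.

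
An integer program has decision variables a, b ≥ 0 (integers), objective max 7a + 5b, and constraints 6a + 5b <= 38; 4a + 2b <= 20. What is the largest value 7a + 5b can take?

(a,b)=(3,4): 6·3+5·4=38≤38, 4·3+2·4=20≤20, objective 41.
(a,b)=(2,5): 6·2+5·5=37≤38, 4·2+2·5=18≤20, objective 39.
Maximum is 41 at (a,b)=(3,4).

41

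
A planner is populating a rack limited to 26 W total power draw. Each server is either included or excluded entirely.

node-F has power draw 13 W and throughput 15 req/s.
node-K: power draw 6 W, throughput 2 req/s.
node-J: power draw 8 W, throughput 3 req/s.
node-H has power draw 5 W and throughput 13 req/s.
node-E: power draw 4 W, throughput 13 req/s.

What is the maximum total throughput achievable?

This is an integer program with binary decision variables.
Allowing fractional choices, the relaxed optimum would be about 42.5, but servers are indivisible.
node-K + node-J + node-H + node-E: power draw 6 + 8 + 5 + 4 = 23 ≤ 26, throughput 2 + 3 + 13 + 13 = 31.
node-F + node-H + node-E: power draw 13 + 5 + 4 = 22 ≤ 26, throughput 15 + 13 + 13 = 41.
Best is node-F, node-H, and node-E with total throughput 41.

41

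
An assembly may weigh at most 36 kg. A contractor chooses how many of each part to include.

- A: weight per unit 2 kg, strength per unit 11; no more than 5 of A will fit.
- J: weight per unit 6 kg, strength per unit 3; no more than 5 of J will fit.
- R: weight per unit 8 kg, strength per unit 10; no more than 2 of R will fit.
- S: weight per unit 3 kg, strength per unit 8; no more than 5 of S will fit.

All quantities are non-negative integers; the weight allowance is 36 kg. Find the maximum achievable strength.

105

This is a bounded integer knapsack.
A has the best ratio (11/2); taking only A gives at most 5×11 = 55 (stopped by the supply cap of 5).
Mixing does better — 5×A, 1×R, and 5×S: weight 33 ≤ 36, strength 5·11 + 1·10 + 5·8 = 105.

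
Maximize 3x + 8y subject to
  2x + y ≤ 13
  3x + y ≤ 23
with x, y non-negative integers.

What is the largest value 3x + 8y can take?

104

(x,y)=(0,13): 2·0+1·13=13≤13, 3·0+1·13=13≤23, objective 104.
(x,y)=(0,12): 2·0+1·12=12≤13, 3·0+1·12=12≤23, objective 96.
No feasible integer point exceeds 104.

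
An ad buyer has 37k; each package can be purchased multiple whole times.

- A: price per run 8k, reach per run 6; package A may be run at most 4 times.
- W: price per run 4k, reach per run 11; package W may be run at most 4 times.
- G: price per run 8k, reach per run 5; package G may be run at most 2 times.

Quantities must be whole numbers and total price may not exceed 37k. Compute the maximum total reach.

W has the best ratio (11/4); taking only W gives at most 4×11 = 44 (stopped by the supply cap of 4).
Mixing does better — 2×A and 4×W: price 32 ≤ 37, reach 2·6 + 4·11 = 56.

56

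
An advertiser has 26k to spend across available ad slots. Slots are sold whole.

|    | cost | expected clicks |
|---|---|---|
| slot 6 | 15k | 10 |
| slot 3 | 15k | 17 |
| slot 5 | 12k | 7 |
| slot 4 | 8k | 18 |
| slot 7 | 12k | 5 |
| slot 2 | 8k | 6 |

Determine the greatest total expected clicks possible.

35

This is an integer program with binary decision variables.
slot 3 + slot 4: cost 15 + 8 = 23 ≤ 26, expected clicks 17 + 18 = 35.
slot 6 + slot 4: cost 15 + 8 = 23 ≤ 26, expected clicks 10 + 18 = 28.
slot 5 + slot 4: cost 12 + 8 = 20 ≤ 26, expected clicks 7 + 18 = 25.
Best is slot 3 and slot 4 with total expected clicks 35.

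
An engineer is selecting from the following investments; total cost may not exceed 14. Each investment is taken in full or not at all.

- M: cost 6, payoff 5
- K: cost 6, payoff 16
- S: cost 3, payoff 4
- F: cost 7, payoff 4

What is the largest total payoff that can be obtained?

Allowing fractional choices, the relaxed optimum would be about 24.2, but investments are indivisible.
K + F: cost 6 + 7 = 13 ≤ 14, payoff 16 + 4 = 20.
K + S: cost 6 + 3 = 9 ≤ 14, payoff 16 + 4 = 20.
M + K: cost 6 + 6 = 12 ≤ 14, payoff 5 + 16 = 21.
Best is M and K with total payoff 21.

21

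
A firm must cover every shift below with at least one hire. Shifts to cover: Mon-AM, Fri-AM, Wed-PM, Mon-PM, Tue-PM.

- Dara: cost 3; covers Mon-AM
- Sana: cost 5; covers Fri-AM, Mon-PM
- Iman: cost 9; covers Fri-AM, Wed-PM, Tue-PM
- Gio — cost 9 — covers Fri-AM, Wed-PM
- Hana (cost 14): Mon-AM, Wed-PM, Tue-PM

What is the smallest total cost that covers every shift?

17

Choose Dara, Sana, and Iman: together they cover Mon-AM, Fri-AM, Wed-PM, Mon-PM, Tue-PM — every shift.
Total cost: 3 + 5 + 9 = 17.
No cover costs less than 17.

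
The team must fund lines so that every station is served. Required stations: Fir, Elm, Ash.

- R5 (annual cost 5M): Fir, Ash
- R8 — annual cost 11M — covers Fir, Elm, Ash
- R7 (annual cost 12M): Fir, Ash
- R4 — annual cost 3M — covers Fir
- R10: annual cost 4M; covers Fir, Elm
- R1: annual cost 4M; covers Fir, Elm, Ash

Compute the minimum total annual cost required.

4

R1 alone covers Fir, Elm, Ash — every station.
Total annual cost: 4.
No cover costs less than 4.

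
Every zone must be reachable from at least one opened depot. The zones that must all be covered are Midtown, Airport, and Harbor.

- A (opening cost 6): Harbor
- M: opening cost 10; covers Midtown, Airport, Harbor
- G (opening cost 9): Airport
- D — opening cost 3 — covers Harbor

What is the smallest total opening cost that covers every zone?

10

The greedy cost-per-new-zone heuristic would pick D and M for 13, but a cheaper cover exists.
M alone covers Midtown, Airport, Harbor — every zone.
Total opening cost: 10.
No cover costs less than 10.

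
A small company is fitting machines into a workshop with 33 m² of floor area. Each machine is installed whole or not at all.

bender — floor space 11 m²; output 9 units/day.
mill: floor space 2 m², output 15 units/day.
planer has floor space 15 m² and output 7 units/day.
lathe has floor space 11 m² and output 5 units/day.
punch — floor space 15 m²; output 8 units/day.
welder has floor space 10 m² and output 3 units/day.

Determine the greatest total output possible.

Allowing fractional choices, the relaxed optimum would be about 34.3, but machines are indivisible.
bender + mill + planer: floor space 11 + 2 + 15 = 28 ≤ 33, output 9 + 15 + 7 = 31.
bender + mill + punch: floor space 11 + 2 + 15 = 28 ≤ 33, output 9 + 15 + 8 = 32.
Best is bender, mill, and punch with total output 32.

32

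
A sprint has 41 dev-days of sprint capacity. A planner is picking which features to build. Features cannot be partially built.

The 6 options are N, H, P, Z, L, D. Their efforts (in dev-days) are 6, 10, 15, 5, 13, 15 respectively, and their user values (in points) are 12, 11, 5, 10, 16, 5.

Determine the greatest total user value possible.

N + P + Z + L: effort 6 + 15 + 5 + 13 = 39 ≤ 41, user value 12 + 5 + 10 + 16 = 43.
N + H + Z + L: effort 6 + 10 + 5 + 13 = 34 ≤ 41, user value 12 + 11 + 10 + 16 = 49.
Best is N, H, Z, and L with total user value 49.

49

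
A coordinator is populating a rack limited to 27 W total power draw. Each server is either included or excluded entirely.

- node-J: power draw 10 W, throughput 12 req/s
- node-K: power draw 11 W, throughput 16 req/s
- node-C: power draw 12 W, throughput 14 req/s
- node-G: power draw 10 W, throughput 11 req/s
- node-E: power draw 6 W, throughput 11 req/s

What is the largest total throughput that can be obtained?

39

This is an integer program with binary decision variables.
node-K + node-G + node-E: power draw 11 + 10 + 6 = 27 ≤ 27, throughput 16 + 11 + 11 = 38.
node-J + node-K + node-E: power draw 10 + 11 + 6 = 27 ≤ 27, throughput 12 + 16 + 11 = 39.
Best is node-J, node-K, and node-E with total throughput 39.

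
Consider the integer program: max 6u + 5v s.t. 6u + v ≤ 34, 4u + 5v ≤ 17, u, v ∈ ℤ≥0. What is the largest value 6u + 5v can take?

24

(u,v)=(4,0) is feasible, giving 24.
(u,v)=(3,1) is feasible, giving 23.
(u,v)=(3,0) is feasible, giving 18.
No feasible integer point exceeds 24.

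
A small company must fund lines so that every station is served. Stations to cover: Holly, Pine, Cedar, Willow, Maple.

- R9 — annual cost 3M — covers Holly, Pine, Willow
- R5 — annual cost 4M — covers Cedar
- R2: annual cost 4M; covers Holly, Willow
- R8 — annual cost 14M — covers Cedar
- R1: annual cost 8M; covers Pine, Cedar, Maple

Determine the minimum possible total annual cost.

11

Choose R9 and R1: together they cover Holly, Pine, Cedar, Willow, Maple — every station.
Total annual cost: 3 + 8 = 11.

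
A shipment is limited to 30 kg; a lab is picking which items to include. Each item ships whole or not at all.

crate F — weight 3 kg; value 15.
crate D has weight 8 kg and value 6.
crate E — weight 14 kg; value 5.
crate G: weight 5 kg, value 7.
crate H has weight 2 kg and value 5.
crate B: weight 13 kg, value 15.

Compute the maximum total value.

crate F + crate G + crate H + crate B: weight 3 + 5 + 2 + 13 = 23 ≤ 30, value 15 + 7 + 5 + 15 = 42.
crate F + crate D + crate G + crate B: weight 3 + 8 + 5 + 13 = 29 ≤ 30, value 15 + 6 + 7 + 15 = 43.
Best is crate F, crate D, crate G, and crate B with total value 43.

43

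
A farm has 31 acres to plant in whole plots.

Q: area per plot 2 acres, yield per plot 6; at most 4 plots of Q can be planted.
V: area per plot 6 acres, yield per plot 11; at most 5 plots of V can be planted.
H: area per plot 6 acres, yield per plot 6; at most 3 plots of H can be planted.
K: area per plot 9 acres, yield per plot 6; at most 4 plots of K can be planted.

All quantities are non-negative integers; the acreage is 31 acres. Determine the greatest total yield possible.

Q has the best ratio (6/2); taking only Q gives at most 4×6 = 24 (stopped by the supply cap of 4).
Mixing does better — 3×Q and 4×V: area 30 ≤ 31, yield 3·6 + 4·11 = 62.

62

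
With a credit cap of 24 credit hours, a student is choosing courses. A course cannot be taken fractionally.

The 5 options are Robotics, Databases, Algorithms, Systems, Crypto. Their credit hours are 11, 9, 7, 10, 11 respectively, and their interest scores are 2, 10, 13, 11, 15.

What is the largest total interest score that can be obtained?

Algorithms + Crypto: credit hours 7 + 11 = 18 ≤ 24, interest score 13 + 15 = 28.
Systems + Crypto: credit hours 10 + 11 = 21 ≤ 24, interest score 11 + 15 = 26.
Databases + Crypto: credit hours 9 + 11 = 20 ≤ 24, interest score 10 + 15 = 25.
Best is Algorithms and Crypto with total interest score 28.

28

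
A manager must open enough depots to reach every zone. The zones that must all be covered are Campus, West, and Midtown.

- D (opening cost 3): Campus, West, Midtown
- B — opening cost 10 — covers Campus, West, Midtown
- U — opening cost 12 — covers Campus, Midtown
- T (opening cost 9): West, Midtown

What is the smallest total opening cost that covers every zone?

3

D alone covers Campus, West, Midtown — every zone.
Total opening cost: 3.
No cover costs less than 3.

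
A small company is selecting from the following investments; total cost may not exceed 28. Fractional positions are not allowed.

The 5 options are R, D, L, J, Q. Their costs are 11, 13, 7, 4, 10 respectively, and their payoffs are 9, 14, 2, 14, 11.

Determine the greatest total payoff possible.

39

D + J + Q: cost 13 + 4 + 10 = 27 ≤ 28, payoff 14 + 14 + 11 = 39.
R + J + Q: cost 11 + 4 + 10 = 25 ≤ 28, payoff 9 + 14 + 11 = 34.
R + D + J: cost 11 + 13 + 4 = 28 ≤ 28, payoff 9 + 14 + 14 = 37.
Best is D, J, and Q with total payoff 39.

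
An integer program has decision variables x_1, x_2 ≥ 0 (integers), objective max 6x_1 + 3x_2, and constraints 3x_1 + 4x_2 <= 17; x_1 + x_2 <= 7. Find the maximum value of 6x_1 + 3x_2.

Relaxing integrality, the LP optimum is 34.00 at (x_1,x_2) = (5.67, 0), which is not an integer point.
(x_1,x_2)=(5,0): 3·5+4·0=15≤17, 1·5+1·0=5≤7, objective 30.
(x_1,x_2)=(4,1): 3·4+4·1=16≤17, 1·4+1·1=5≤7, objective 27.
(x_1,x_2)=(4,0): 3·4+4·0=12≤17, 1·4+1·0=4≤7, objective 24.
No feasible integer point exceeds 30.

30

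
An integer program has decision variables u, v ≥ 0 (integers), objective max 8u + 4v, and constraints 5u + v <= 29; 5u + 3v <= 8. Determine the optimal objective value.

12

The continuous relaxation peaks at (1.6, 0) with value 12.80; rounding to a feasible lattice point costs some objective.
(u,v)=(1,1) is feasible, giving 12.
(u,v)=(0,2) is feasible, giving 8.
(u,v)=(1,0) is feasible, giving 8.
(u,v)=(0,1) is feasible, giving 4.
The best lattice point is (1,1), giving 12.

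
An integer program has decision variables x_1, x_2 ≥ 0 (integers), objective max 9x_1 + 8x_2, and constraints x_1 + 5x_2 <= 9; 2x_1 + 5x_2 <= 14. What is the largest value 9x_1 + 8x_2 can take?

(x_1,x_2)=(7,0): 1·7+5·0=7≤9, 2·7+5·0=14≤14, objective 63.
(x_1,x_2)=(6,0): 1·6+5·0=6≤9, 2·6+5·0=12≤14, objective 54.
Maximum is 63 at (x_1,x_2)=(7,0).

63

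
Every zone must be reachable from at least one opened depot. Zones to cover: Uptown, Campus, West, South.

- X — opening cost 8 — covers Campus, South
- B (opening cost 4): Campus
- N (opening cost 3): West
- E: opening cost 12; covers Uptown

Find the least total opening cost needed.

23

Choose X, N, and E: together they cover Uptown, Campus, West, South — every zone.
Total opening cost: 8 + 3 + 12 = 23.
No cover costs less than 23.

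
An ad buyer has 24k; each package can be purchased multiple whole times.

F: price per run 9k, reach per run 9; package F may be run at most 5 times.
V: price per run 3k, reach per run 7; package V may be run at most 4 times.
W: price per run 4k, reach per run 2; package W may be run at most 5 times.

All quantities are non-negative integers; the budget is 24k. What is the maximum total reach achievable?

V has the best ratio (7/3); taking only V gives at most 4×7 = 28 (stopped by the supply cap of 4).
Mixing does better — 1×F and 4×V: price 21 ≤ 24, reach 1·9 + 4·7 = 37.

37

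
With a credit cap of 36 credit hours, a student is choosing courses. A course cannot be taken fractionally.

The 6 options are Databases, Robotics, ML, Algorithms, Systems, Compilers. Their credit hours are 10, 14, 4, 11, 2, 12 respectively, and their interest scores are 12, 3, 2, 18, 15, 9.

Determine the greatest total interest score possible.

This is a 0-1 knapsack instance.
Databases + ML + Algorithms + Systems: credit hours 10 + 4 + 11 + 2 = 27 ≤ 36, interest score 12 + 2 + 18 + 15 = 47.
Databases + Algorithms + Systems + Compilers: credit hours 10 + 11 + 2 + 12 = 35 ≤ 36, interest score 12 + 18 + 15 + 9 = 54.
Best is Databases, Algorithms, Systems, and Compilers with total interest score 54.

54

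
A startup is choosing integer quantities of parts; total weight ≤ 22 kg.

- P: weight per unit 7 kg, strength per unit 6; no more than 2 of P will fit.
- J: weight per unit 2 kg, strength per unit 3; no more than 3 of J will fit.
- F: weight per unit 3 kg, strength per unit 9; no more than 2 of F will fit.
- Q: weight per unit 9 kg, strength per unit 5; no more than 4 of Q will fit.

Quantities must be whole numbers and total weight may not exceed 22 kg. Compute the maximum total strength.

33

This is a bounded integer knapsack.
Take 1×P, 3×J, and 2×F: weight 19 ≤ 22, strength 1·6 + 3·3 + 2·9 = 33.
F has the best ratio (9/3) and is taken to its limit of 2; remaining capacity is filled optimally with the others.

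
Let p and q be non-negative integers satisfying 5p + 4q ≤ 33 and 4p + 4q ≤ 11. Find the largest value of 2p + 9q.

18

Relaxing integrality, the LP optimum is 24.75 at (p,q) = (0, 2.75), which is not an integer point.
(p,q)=(0,2): 5·0+4·2=8≤33, 4·0+4·2=8≤11, objective 18.
(p,q)=(1,1): 5·1+4·1=9≤33, 4·1+4·1=8≤11, objective 11.
The best lattice point is (0,2), giving 18.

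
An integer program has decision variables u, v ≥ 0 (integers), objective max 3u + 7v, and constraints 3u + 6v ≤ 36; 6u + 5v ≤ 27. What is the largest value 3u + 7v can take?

35

Relaxing integrality, the LP optimum is 37.80 at (u,v) = (0, 5.4), which is not an integer point.
(u,v)=(0,5): 3·0+6·5=30≤36, 6·0+5·5=25≤27, objective 35.
(u,v)=(1,4): 3·1+6·4=27≤36, 6·1+5·4=26≤27, objective 31.
(u,v)=(0,4): 3·0+6·4=24≤36, 6·0+5·4=20≤27, objective 28.
The best lattice point is (0,5), giving 35.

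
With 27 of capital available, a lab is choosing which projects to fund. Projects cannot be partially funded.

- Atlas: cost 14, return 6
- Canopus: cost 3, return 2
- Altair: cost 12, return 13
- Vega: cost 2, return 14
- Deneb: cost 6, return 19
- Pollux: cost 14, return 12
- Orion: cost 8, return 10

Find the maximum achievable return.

Canopus + Vega + Deneb + Pollux: cost 3 + 2 + 6 + 14 = 25 ≤ 27, return 2 + 14 + 19 + 12 = 47.
Altair + Vega + Deneb: cost 12 + 2 + 6 = 20 ≤ 27, return 13 + 14 + 19 = 46.
Canopus + Altair + Vega + Deneb: cost 3 + 12 + 2 + 6 = 23 ≤ 27, return 2 + 13 + 14 + 19 = 48.
Best is Canopus, Altair, Vega, and Deneb with total return 48.

48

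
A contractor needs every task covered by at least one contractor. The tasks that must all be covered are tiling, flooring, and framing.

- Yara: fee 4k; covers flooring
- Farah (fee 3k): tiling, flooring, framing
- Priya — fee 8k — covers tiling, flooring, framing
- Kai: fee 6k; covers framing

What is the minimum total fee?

Farah alone covers tiling, flooring, framing — every task.
Total fee: 3.
No cover costs less than 3.

3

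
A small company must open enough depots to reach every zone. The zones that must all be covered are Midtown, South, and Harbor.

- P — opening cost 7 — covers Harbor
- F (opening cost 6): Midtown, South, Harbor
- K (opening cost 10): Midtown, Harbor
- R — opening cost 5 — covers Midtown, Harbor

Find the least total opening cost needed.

6

F alone covers Midtown, South, Harbor — every zone.
Total opening cost: 6.
No cover costs less than 6.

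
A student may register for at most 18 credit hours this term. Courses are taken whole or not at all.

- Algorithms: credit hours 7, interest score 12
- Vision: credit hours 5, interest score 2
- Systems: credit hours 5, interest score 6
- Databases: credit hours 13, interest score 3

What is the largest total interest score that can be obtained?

20

This is an integer program with binary decision variables.
Allowing fractional choices, the relaxed optimum would be about 20.2, but courses are indivisible.
Algorithms + Vision + Systems: credit hours 7 + 5 + 5 = 17 ≤ 18, interest score 12 + 2 + 6 = 20.
Algorithms + Systems: credit hours 7 + 5 = 12 ≤ 18, interest score 12 + 6 = 18.
Best is Algorithms, Vision, and Systems with total interest score 20.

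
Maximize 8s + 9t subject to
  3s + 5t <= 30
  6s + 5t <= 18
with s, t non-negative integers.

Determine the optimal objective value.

(s,t)=(0,3): 3·0+5·3=15≤30, 6·0+5·3=15≤18, objective 27.
(s,t)=(1,2): 3·1+5·2=13≤30, 6·1+5·2=16≤18, objective 26.
(s,t)=(0,2): 3·0+5·2=10≤30, 6·0+5·2=10≤18, objective 18.
No feasible integer point exceeds 27.

27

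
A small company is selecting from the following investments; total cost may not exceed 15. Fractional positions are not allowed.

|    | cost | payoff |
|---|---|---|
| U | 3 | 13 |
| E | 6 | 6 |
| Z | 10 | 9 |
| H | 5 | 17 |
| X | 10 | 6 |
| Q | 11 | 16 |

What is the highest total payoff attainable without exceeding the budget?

Treat it as a binary knapsack problem.
U + E + H: cost 3 + 6 + 5 = 14 ≤ 15, payoff 13 + 6 + 17 = 36.
U + H: cost 3 + 5 = 8 ≤ 15, payoff 13 + 17 = 30.
U + Q: cost 3 + 11 = 14 ≤ 15, payoff 13 + 16 = 29.
Best is U, E, and H with total payoff 36.

36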